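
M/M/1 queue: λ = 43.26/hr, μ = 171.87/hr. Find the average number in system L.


ρ = λ/μ = 43.26/171.87 = 0.2517
L = ρ/(1−ρ) = 0.2517/(1 − 0.2517) = 0.2517/0.7483 = 0.3364

Final: 0.3364


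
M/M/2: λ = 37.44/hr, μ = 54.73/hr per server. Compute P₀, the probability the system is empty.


a = λ/μ = 37.44/54.73 = 0.6841; ρ = a/c = 0.3420
Σ_{k=0}^{1} a^k/k! (terms k=0..1) = 1.00000 + 0.68409 = 1.68409
Tail: a^2/(2!(1−ρ)) = 0.46797/(2·0.6580) = 0.35563
P₀ = 1/(1.68409 + 0.35563) = 1/2.03971 = 0.490265

Final: 0.490265


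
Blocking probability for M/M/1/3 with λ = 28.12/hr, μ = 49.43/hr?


ρ = λ/μ = 28.12/49.43 = 0.5689
P_K = (1−ρ)ρ^K/(1−ρ^(K+1)) = (0.4311·0.184109)/(1 − 0.104737)
= 0.079372/0.895263 = 0.088658

Final: 0.088658


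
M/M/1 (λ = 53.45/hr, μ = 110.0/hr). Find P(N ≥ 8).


ρ = 53.45/110.0 = 0.4859
P(N ≥ n) = ρ^n = 0.4859^8 = 0.003108

Final: 0.003108


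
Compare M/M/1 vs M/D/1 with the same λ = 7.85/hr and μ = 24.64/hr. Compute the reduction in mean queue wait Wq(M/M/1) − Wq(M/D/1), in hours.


ρ = 7.85/24.64 = 0.3186
Wq(M/M/1) = ρ/(μ−λ) = 0.3186/16.79 = 0.01897 hr
Wq(M/D/1) = ρ/(2(μ−λ)) = 0.009487 hr
Savings = 0.01897 − 0.009487 = 0.009487 hr

Final: 0.009487 hr


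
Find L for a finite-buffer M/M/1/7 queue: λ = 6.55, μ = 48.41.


ρ = 6.55/48.41 = 0.1353
L = ρ[1 − (K+1)ρ^K + Kρ^(K+1)] / [(1−ρ)(1−ρ^(K+1))]
Numerator: 0.1353·(1 − 8·0.0000008301 + 7·0.0000001123) = 0.135302
Denominator: (0.8647)·(1.000000) = 0.864697
L = 0.135302/0.864697 = 0.1565

Final: 0.1565


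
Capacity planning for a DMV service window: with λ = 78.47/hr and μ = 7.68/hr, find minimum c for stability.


Stability requires cμ > λ ⇔ c > λ/μ.
λ/μ = 78.47/7.68 = 10.2174
Minimum integer c = ⌊10.2174⌋ + 1 = 11
Check: 11·7.68 = 84.48 > 78.47, while 10·7.68 = 76.80 ≤ 78.47

Final: 11 servers


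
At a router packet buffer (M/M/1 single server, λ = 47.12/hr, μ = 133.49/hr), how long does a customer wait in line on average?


ρ = 47.12/133.49 = 0.3530
Wq = ρ/(μ−λ) = 0.3530/(133.49 − 47.12) = 0.3530/86.37 = 0.004087 hr

Final: 0.004087 hr


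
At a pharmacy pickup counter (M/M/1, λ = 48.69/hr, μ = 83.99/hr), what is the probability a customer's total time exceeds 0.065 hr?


W ~ Exponential(μ−λ) for M/M/1.
μ − λ = 83.99 − 48.69 = 35.3000
P(W > t) = e^{−(μ−λ)t} = e^{−2.2945} = 0.100812

Final: 0.100812


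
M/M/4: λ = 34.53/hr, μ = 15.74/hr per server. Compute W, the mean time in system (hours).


a = 2.1938; ρ = 0.5484; P₀ = 0.105297
Lq = P₀·a^c·ρ/(c!(1−ρ)²) = 0.27333
Wq = Lq/λ = 0.27333/34.53 = 0.007916 hr
W = Wq + 1/μ = 0.007916 + 0.06353 = 0.07145 hr

Final: 0.07145 hr


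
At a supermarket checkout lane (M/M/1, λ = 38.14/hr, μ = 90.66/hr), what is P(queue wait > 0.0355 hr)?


ρ = 38.14/90.66 = 0.4207
P(Wq > t) = ρ·e^{−(μ−λ)t} = 0.4207·e^{−1.8645}
= 0.4207·0.154980 = 0.065199

Final: 0.065199


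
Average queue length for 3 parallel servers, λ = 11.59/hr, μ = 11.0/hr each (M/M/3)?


a = λ/μ = 1.0536; ρ = a/3 = 0.3512
P₀ = 0.343738
Lq = P₀·a^c·ρ / (c!·(1−ρ)²) = 0.343738·1.16969·0.3512/(6·0.42093)
= 0.05591

Final: 0.05591


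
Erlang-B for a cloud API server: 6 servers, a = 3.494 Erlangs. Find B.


B(c,a) = (a^c/c!) / Σ_{k=0}^{c} a^k/k!
a^6/6! = 2.526998
Σ terms (k=0..6): 1.00000 + 3.49400 + 6.10402 + 7.10915 + 6.20984 + 4.33944 + 2.52700 = 30.783437
B = 2.526998/30.783437 = 0.082090

Final: 0.082090


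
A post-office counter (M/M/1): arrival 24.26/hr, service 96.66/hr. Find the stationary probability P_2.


ρ = 24.26/96.66 = 0.2510
P_n = (1−ρ)·ρ^n = (1 − 0.2510)·0.2510^2 = 0.7490·0.062992 = 0.047182

Final: 0.047182


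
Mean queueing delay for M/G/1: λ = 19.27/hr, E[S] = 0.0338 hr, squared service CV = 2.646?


ρ = λ·E[S] = 19.27·0.0338 = 0.6513
E[S²] = E[S]²(1+C_s²) = 0.0338²·(1+2.646) = 0.004165
Wq = λ·E[S²]/(2(1−ρ)) = 19.27·0.004165/(2·0.3487) = 0.11510 hr

Final: 0.11510 hr


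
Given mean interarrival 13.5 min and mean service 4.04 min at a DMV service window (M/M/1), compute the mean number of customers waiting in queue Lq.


λ = 60/13.5 = 4.4444 /hr
μ = 60/4.04 = 14.8515 /hr
ρ = λ/μ = 4.4444/14.8515 = 0.2993
Lq = ρ²/(1−ρ) = 0.08956/0.7007 = 0.1278

Final: 0.1278


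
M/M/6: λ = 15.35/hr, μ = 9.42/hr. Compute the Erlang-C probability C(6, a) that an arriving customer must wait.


a = λ/μ = 1.6295; ρ = a/6 = 0.2716
P₀ = 0.195943 (from M/M/c formula)
C(c,a) = [a^c/(c!(1−ρ))]·P₀ = [18.72168/(720·0.7284)]·0.195943
= 0.03570·0.195943 = 0.006995

Final: 0.006995


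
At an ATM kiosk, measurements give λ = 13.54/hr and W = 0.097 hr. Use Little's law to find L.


L = λW = 13.54·0.097 = 1.3134

Final: 1.3134


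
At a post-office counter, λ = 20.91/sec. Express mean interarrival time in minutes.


Mean interarrival time = 1/λ = 1/20.91 second = 0.04782 second
In minutes: 0.04782 × 0.0166667 = 0.0007971 min

Final: 0.0007971 min


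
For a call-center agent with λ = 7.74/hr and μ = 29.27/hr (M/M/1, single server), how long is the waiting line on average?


ρ = 7.74/29.27 = 0.2644
Lq = ρ²/(1−ρ) = 0.06993/0.7356 = 0.09506

Final: 0.09506


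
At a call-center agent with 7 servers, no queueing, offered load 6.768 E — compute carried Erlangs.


B(7,6.768) = 0.234380 (Erlang-B)
Carried load = a(1 − B) = 6.768·(1 − 0.234380) = 6.768·0.765620 = 5.1817 E

Final: 5.1817 Erlangs


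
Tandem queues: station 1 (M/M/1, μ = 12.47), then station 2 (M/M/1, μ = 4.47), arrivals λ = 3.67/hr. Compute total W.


Each node sees arrival rate λ = 3.67/hr (tandem ⇒ throughput preserved).
W₁ = 1/(μ₁−λ) = 1/(12.47−3.67) = 0.11364 hr
W₂ = 1/(μ₂−λ) = 1/(4.47−3.67) = 1.25000 hr
W_total = W₁ + W₂ = 0.11364 + 1.25000 = 1.36364 hr

Final: 1.36364 hr


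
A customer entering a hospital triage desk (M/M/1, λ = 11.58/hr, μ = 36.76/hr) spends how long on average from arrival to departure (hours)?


W = 1/(μ−λ) = 1/(36.76 − 11.58) = 1/25.18 = 0.03971 hr

Final: 0.03971 hr


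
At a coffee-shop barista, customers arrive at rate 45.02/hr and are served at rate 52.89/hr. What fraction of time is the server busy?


ρ = λ/μ = 45.02/52.89 = 0.8512

Final: 0.8512


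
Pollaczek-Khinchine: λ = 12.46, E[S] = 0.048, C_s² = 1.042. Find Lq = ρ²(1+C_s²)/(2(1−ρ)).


ρ = λ·E[S] = 12.46·0.048 = 0.5981
Lq = ρ²(1+C_s²)/(2(1−ρ)) = 0.3577·(1+1.042)/(2·0.4019)
= 0.3577·2.0420/0.8038 = 0.90867

Final: 0.90867


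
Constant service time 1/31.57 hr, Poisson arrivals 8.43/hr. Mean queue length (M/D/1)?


ρ = 8.43/31.57 = 0.2670
M/D/1: Lq = ρ²/(2(1−ρ)) = 0.07130/(2·0.7330) = 0.04864

Final: 0.04864


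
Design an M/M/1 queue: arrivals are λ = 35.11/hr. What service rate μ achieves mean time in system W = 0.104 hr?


W = 1/(μ−λ) ⇒ μ − λ = 1/W = 1/0.104 = 9.6154
μ = λ + 1/W = 35.11 + 9.6154 = 44.7254 per hr

Final: 44.7254 /hr


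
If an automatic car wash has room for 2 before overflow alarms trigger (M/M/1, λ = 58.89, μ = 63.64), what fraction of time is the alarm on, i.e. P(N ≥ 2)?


ρ = 58.89/63.64 = 0.9254
P(N ≥ n) = ρ^n = 0.9254^2 = 0.856294

Final: 0.856294


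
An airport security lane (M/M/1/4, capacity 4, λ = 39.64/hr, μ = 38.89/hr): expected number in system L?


ρ = 39.64/38.89 = 1.0193
L = ρ[1 − (K+1)ρ^K + Kρ^(K+1)] / [(1−ρ)(1−ρ^(K+1))]
Numerator: 1.0193·(1 − 5·1.079401 + 4·1.100217) = 0.003939
Denominator: (-0.01929)·(-0.100217) = 0.001933
L = 0.003939/0.001933 = 2.0382

Final: 2.0382


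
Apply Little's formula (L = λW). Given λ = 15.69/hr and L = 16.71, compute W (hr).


W = L/λ = 16.71/15.69 = 1.0650 hr

Final: 1.0650 hr


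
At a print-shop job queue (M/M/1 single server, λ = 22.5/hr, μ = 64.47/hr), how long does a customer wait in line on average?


ρ = 22.5/64.47 = 0.3490
Wq = ρ/(μ−λ) = 0.3490/(64.47 − 22.5) = 0.3490/41.97 = 0.008315 hr

Final: 0.008315 hr


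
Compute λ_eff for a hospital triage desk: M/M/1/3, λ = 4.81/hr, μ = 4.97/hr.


ρ = 0.9678; P_K = (1−ρ)ρ^3/(1−ρ^4) = 0.237866
λ_eff = λ(1 − P_K) = 4.81·(1 − 0.237866) = 4.81·0.762134 = 3.6659 /hr

Final: 3.6659 /hr


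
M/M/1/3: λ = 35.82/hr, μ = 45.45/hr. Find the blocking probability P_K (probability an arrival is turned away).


ρ = λ/μ = 35.82/45.45 = 0.7881
P_K = (1−ρ)ρ^K/(1−ρ^(K+1)) = (0.2119·0.489525)/(1 − 0.385804)
= 0.103721/0.614196 = 0.168873

Final: 0.168873


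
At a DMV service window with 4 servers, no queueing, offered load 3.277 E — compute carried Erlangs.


B(4,3.277) = 0.236508 (Erlang-B)
Carried load = a(1 − B) = 3.277·(1 − 0.236508) = 3.277·0.763492 = 2.5020 E

Final: 2.5020 Erlangs


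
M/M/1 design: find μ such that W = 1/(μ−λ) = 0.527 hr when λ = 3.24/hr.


W = 1/(μ−λ) ⇒ μ − λ = 1/W = 1/0.527 = 1.8975
μ = λ + 1/W = 3.24 + 1.8975 = 5.1375 per hr

Final: 5.1375 /hr


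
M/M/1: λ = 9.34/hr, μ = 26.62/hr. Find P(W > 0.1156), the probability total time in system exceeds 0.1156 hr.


W ~ Exponential(μ−λ) for M/M/1.
μ − λ = 26.62 − 9.34 = 17.2800
P(W > t) = e^{−(μ−λ)t} = e^{−1.9976} = 0.135665

Final: 0.135665


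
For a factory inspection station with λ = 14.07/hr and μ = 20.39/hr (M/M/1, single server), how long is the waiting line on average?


ρ = 14.07/20.39 = 0.6900
Lq = ρ²/(1−ρ) = 0.4762/0.3100 = 1.5362

Final: 1.5362


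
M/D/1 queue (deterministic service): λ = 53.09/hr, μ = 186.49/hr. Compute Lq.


ρ = 53.09/186.49 = 0.2847
M/D/1: Lq = ρ²/(2(1−ρ)) = 0.08104/(2·0.7153) = 0.05665

Final: 0.05665


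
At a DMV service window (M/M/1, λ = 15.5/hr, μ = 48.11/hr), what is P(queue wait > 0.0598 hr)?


ρ = 15.5/48.11 = 0.3222
P(Wq > t) = ρ·e^{−(μ−λ)t} = 0.3222·e^{−1.9501}
= 0.3222·0.142263 = 0.045834

Final: 0.045834


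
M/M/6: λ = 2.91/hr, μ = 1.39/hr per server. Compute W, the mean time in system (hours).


a = 2.0935; ρ = 0.3489; P₀ = 0.123011
Lq = P₀·a^c·ρ/(c!(1−ρ)²) = 0.01184
Wq = Lq/λ = 0.01184/2.91 = 0.004069 hr
W = Wq + 1/μ = 0.004069 + 0.71942 = 0.72349 hr

Final: 0.72349 hr


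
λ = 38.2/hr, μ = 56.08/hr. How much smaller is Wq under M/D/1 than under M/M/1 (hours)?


ρ = 38.2/56.08 = 0.6812
Wq(M/M/1) = ρ/(μ−λ) = 0.6812/17.88 = 0.03810 hr
Wq(M/D/1) = ρ/(2(μ−λ)) = 0.01905 hr
Savings = 0.03810 − 0.01905 = 0.01905 hr

Final: 0.01905 hr


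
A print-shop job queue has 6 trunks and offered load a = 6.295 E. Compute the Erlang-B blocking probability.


B(c,a) = (a^c/c!) / Σ_{k=0}^{c} a^k/k!
a^6/6! = 86.425502
Σ terms (k=0..6): 1.00000 + 6.29500 + 19.81351 + 41.57535 + 65.42921 + 82.37538 + 86.42550 = 302.913960
B = 86.425502/302.913960 = 0.285314

Final: 0.285314


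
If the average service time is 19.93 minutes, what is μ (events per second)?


μ = 1/(service time) in consistent units.
1 second = 0.0166667 min, so μ = 0.0166667/19.93 = 0.0008363 per second

Final: 0.0008363 /sec


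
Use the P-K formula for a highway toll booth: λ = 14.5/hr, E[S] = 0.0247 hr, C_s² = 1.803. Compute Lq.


ρ = λ·E[S] = 14.5·0.0247 = 0.3581
Lq = ρ²(1+C_s²)/(2(1−ρ)) = 0.1283·(1+1.803)/(2·0.6419)
= 0.1283·2.8030/1.2837 = 0.28008

Final: 0.28008


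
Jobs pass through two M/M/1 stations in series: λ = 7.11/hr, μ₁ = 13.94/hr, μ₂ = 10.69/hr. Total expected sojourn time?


Each node sees arrival rate λ = 7.11/hr (tandem ⇒ throughput preserved).
W₁ = 1/(μ₁−λ) = 1/(13.94−7.11) = 0.14641 hr
W₂ = 1/(μ₂−λ) = 1/(10.69−7.11) = 0.27933 hr
W_total = W₁ + W₂ = 0.14641 + 0.27933 = 0.42574 hr

Final: 0.42574 hr


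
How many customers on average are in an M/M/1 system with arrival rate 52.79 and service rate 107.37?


ρ = λ/μ = 52.79/107.37 = 0.4917
L = ρ/(1−ρ) = 0.4917/(1 − 0.4917) = 0.4917/0.5083 = 0.9672

Final: 0.9672


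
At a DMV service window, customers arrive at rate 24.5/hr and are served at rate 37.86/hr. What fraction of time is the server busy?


ρ = λ/μ = 24.5/37.86 = 0.6471

Final: 0.6471


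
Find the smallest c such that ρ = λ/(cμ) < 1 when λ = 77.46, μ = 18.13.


Stability requires cμ > λ ⇔ c > λ/μ.
λ/μ = 77.46/18.13 = 4.2725
Minimum integer c = ⌊4.2725⌋ + 1 = 5
Check: 5·18.13 = 90.65 > 77.46, while 4·18.13 = 72.52 ≤ 77.46

Final: 5 servers


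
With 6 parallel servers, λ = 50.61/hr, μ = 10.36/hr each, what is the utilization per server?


ρ = λ/(cμ) = 50.61/(6·10.36) = 50.61/62.16 = 0.8142

Final: 0.8142


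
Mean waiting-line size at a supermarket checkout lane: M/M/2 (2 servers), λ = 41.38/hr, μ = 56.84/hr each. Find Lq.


a = λ/μ = 0.7280; ρ = a/2 = 0.3640
P₀ = 0.466271
Lq = P₀·a^c·ρ / (c!·(1−ρ)²) = 0.466271·0.53000·0.3640/(2·0.40449)
= 0.11119

Final: 0.11119


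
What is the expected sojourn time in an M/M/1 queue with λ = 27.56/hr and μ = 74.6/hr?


W = 1/(μ−λ) = 1/(74.6 − 27.56) = 1/47.04 = 0.02126 hr

Final: 0.02126 hr


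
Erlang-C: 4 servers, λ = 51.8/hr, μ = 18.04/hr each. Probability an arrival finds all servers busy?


a = λ/μ = 2.8714; ρ = a/4 = 0.7178
P₀ = 0.045499 (from M/M/c formula)
C(c,a) = [a^c/(c!(1−ρ))]·P₀ = [67.97871/(24·0.2822)]·0.045499
= 10.03877·0.045499 = 0.456757

Final: 0.456757


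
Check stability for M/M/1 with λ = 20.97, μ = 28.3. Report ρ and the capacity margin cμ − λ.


Total capacity cμ = 1·28.3 = 28.30/hr
ρ = λ/(cμ) = 20.97/28.30 = 0.7410
Stable ⇔ ρ < 1: YES
Spare capacity = cμ − λ = 28.30 − 20.97 = 7.33/hr

Final: ρ = 0.7410; stable; margin = 7.33/hr


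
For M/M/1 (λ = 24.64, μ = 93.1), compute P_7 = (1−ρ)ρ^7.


ρ = 24.64/93.1 = 0.2647
P_n = (1−ρ)·ρ^n = (1 − 0.2647)·0.2647^7 = 0.7353·0.00009096 = 0.00006688

Final: 0.00006688


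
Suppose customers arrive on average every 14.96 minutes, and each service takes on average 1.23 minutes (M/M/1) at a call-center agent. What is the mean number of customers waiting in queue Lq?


λ = 60/14.96 = 4.0107 /hr
μ = 60/1.23 = 48.7805 /hr
ρ = λ/μ = 4.0107/48.7805 = 0.08222
Lq = ρ²/(1−ρ) = 0.006760/0.9178 = 0.007366

Final: 0.007366


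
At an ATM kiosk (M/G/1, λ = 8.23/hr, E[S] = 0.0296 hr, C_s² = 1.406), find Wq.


ρ = λ·E[S] = 8.23·0.0296 = 0.2436
E[S²] = E[S]²(1+C_s²) = 0.0296²·(1+1.406) = 0.002108
Wq = λ·E[S²]/(2(1−ρ)) = 8.23·0.002108/(2·0.7564) = 0.01147 hr

Final: 0.01147 hr


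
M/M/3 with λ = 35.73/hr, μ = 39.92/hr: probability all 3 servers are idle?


a = λ/μ = 35.73/39.92 = 0.8950; ρ = a/c = 0.2983
Σ_{k=0}^{2} a^k/k! (terms k=0..2) = 1.00000 + 0.89504 + 0.40055 = 2.29559
Tail: a^3/(3!(1−ρ)) = 0.71701/(6·0.7017) = 0.17032
P₀ = 1/(2.29559 + 0.17032) = 1/2.46590 = 0.405531

Final: 0.405531


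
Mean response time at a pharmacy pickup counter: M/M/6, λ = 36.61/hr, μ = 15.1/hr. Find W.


a = 2.4245; ρ = 0.4041; P₀ = 0.088105
Lq = P₀·a^c·ρ/(c!(1−ρ)²) = 0.02828
Wq = Lq/λ = 0.02828/36.61 = 0.0007725 hr
W = Wq + 1/μ = 0.0007725 + 0.06623 = 0.06700 hr

Final: 0.06700 hr


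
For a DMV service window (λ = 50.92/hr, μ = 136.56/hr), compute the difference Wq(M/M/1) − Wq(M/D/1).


ρ = 50.92/136.56 = 0.3729
Wq(M/M/1) = ρ/(μ−λ) = 0.3729/85.64 = 0.004354 hr
Wq(M/D/1) = ρ/(2(μ−λ)) = 0.002177 hr
Savings = 0.004354 − 0.002177 = 0.002177 hr

Final: 0.002177 hr


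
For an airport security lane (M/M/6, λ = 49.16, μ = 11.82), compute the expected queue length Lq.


a = λ/μ = 4.1591; ρ = a/6 = 0.6932
P₀ = 0.013877
Lq = P₀·a^c·ρ / (c!·(1−ρ)²) = 0.013877·5175.66771·0.6932/(720·0.09414)
= 0.73448

Final: 0.73448


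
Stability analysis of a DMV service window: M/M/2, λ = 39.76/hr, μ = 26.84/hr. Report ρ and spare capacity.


Total capacity cμ = 2·26.84 = 53.68/hr
ρ = λ/(cμ) = 39.76/53.68 = 0.7407
Stable ⇔ ρ < 1: YES
Spare capacity = cμ − λ = 53.68 − 39.76 = 13.92/hr

Final: ρ = 0.7407; stable; margin = 13.92/hr


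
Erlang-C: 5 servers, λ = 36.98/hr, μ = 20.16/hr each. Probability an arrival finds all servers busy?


a = λ/μ = 1.8343; ρ = a/5 = 0.3669
P₀ = 0.158971 (from M/M/c formula)
C(c,a) = [a^c/(c!(1−ρ))]·P₀ = [20.76739/(120·0.6331)]·0.158971
= 0.27334·0.158971 = 0.043453

Final: 0.043453


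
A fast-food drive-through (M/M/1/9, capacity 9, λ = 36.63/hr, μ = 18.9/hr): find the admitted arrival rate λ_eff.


ρ = 1.9381; P_K = (1−ρ)ρ^9/(1−ρ^10) = 0.484678
λ_eff = λ(1 − P_K) = 36.63·(1 − 0.484678) = 36.63·0.515322 = 18.8763 /hr

Final: 18.8763 /hr


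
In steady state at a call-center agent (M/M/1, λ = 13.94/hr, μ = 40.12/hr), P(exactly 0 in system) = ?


ρ = 13.94/40.12 = 0.3475
P_n = (1−ρ)·ρ^n = (1 − 0.3475)·0.3475^0 = 0.6525·1.000000 = 0.652542

Final: 0.652542


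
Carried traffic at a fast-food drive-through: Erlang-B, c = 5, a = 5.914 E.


B(5,5.914) = 0.354354 (Erlang-B)
Carried load = a(1 − B) = 5.914·(1 − 0.354354) = 5.914·0.645646 = 3.8184 E

Final: 3.8184 Erlangs


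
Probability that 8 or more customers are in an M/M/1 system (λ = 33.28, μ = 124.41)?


ρ = 33.28/124.41 = 0.2675
P(N ≥ n) = ρ^n = 0.2675^8 = 0.00002622

Final: 0.00002622


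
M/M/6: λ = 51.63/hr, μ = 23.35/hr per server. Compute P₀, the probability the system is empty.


a = λ/μ = 51.63/23.35 = 2.2111; ρ = a/c = 0.3685
Σ_{k=0}^{5} a^k/k! (terms k=0..5) = 1.00000 + 2.21113 + 2.44456 + 1.80175 + 0.99598 + 0.44045 = 8.89387
Tail: a^6/(6!(1−ρ)) = 116.86688/(720·0.6315) = 0.25704
P₀ = 1/(8.89387 + 0.25704) = 1/9.15091 = 0.109279

Final: 0.109279


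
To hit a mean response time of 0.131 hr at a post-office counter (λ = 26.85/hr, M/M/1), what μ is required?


W = 1/(μ−λ) ⇒ μ − λ = 1/W = 1/0.131 = 7.6336
μ = λ + 1/W = 26.85 + 7.6336 = 34.4836 per hr

Final: 34.4836 /hr


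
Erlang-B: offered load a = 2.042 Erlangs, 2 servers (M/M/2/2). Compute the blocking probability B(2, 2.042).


B(c,a) = (a^c/c!) / Σ_{k=0}^{c} a^k/k!
a^2/2! = 2.084882
Σ terms (k=0..2): 1.00000 + 2.04200 + 2.08488 = 5.126882
B = 2.084882/5.126882 = 0.406657

Final: 0.406657


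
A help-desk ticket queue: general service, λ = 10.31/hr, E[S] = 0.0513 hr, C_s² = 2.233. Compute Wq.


ρ = λ·E[S] = 10.31·0.0513 = 0.5289
E[S²] = E[S]²(1+C_s²) = 0.0513²·(1+2.233) = 0.008508
Wq = λ·E[S²]/(2(1−ρ)) = 10.31·0.008508/(2·0.4711) = 0.09310 hr

Final: 0.09310 hr


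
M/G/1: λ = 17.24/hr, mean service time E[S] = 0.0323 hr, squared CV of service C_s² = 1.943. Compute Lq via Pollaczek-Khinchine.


ρ = λ·E[S] = 17.24·0.0323 = 0.5569
Lq = ρ²(1+C_s²)/(2(1−ρ)) = 0.3101·(1+1.943)/(2·0.4431)
= 0.3101·2.9430/0.8863 = 1.02965

Final: 1.02965


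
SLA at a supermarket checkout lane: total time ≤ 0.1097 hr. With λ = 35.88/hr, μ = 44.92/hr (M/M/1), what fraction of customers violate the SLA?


W ~ Exponential(μ−λ) for M/M/1.
μ − λ = 44.92 − 35.88 = 9.0400
P(W > t) = e^{−(μ−λ)t} = e^{−0.9917} = 0.370950

Final: 0.370950


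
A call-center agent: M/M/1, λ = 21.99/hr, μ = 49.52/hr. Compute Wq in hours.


ρ = 21.99/49.52 = 0.4441
Wq = ρ/(μ−λ) = 0.4441/(49.52 − 21.99) = 0.4441/27.53 = 0.01613 hr

Final: 0.01613 hr


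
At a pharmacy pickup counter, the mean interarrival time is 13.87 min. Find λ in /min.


λ = 1/(interarrival time) in consistent units.
1 minute = 1 min, so λ = 1/13.87 = 0.07210 per minute

Final: 0.07210 /min


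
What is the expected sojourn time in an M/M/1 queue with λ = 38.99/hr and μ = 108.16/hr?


W = 1/(μ−λ) = 1/(108.16 − 38.99) = 1/69.17 = 0.01446 hr

Final: 0.01446 hr


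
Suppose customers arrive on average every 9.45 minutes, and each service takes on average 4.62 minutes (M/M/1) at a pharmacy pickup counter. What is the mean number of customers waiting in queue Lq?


λ = 60/9.45 = 6.3492 /hr
μ = 60/4.62 = 12.9870 /hr
ρ = λ/μ = 6.3492/12.9870 = 0.4889
Lq = ρ²/(1−ρ) = 0.2390/0.5111 = 0.4676

Final: 0.4676


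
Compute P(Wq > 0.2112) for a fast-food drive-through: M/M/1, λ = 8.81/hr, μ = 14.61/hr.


ρ = 8.81/14.61 = 0.6030
P(Wq > t) = ρ·e^{−(μ−λ)t} = 0.6030·e^{−1.2250}
= 0.6030·0.293769 = 0.177146

Final: 0.177146


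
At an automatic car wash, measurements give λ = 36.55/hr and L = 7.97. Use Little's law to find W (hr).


W = L/λ = 7.97/36.55 = 0.2181 hr

Final: 0.2181 hr


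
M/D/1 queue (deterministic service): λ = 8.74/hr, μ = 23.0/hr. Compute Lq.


ρ = 8.74/23.0 = 0.3800
M/D/1: Lq = ρ²/(2(1−ρ)) = 0.1444/(2·0.6200) = 0.11645

Final: 0.11645


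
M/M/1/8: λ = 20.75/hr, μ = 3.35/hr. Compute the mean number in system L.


ρ = 20.75/3.35 = 6.1940
L = ρ[1 − (K+1)ρ^K + Kρ^(K+1)] / [(1−ρ)(1−ρ^(K+1))]
Numerator: 6.1940·(1 − 9·2166637.981317 + 8·13420220.332037) = 544219985.927520
Denominator: (-5.1940)·(-13420219.332037) = 69705019.814161
L = 544219985.927520/69705019.814161 = 7.8075

Final: 7.8075


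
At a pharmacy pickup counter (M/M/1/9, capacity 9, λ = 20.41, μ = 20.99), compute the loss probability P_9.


ρ = λ/μ = 20.41/20.99 = 0.9724
P_K = (1−ρ)ρ^K/(1−ρ^(K+1)) = (0.02763·0.777097)/(1 − 0.755624)
= 0.021473/0.244376 = 0.087868

Final: 0.087868


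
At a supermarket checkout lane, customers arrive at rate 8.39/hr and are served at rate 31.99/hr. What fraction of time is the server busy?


ρ = λ/μ = 8.39/31.99 = 0.2623

Final: 0.2623


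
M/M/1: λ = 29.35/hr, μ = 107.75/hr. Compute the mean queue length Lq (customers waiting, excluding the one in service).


ρ = 29.35/107.75 = 0.2724
Lq = ρ²/(1−ρ) = 0.07420/0.7276 = 0.1020

Final: 0.1020


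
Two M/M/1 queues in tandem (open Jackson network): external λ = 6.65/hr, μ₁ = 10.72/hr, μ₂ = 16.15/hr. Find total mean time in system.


Each node sees arrival rate λ = 6.65/hr (tandem ⇒ throughput preserved).
W₁ = 1/(μ₁−λ) = 1/(10.72−6.65) = 0.24570 hr
W₂ = 1/(μ₂−λ) = 1/(16.15−6.65) = 0.10526 hr
W_total = W₁ + W₂ = 0.24570 + 0.10526 = 0.35096 hr

Final: 0.35096 hr


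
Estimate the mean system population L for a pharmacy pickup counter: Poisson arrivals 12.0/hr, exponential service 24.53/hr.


ρ = λ/μ = 12.0/24.53 = 0.4892
L = ρ/(1−ρ) = 0.4892/(1 − 0.4892) = 0.4892/0.5108 = 0.9577

Final: 0.9577


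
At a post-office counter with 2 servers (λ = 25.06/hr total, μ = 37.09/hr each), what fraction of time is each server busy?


ρ = λ/(cμ) = 25.06/(2·37.09) = 25.06/74.18 = 0.3378

Final: 0.3378


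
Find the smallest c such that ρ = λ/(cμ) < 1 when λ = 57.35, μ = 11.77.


Stability requires cμ > λ ⇔ c > λ/μ.
λ/μ = 57.35/11.77 = 4.8726
Minimum integer c = ⌊4.8726⌋ + 1 = 5
Check: 5·11.77 = 58.85 > 57.35, while 4·11.77 = 47.08 ≤ 57.35

Final: 5 servers


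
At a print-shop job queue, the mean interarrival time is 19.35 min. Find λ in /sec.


λ = 1/(interarrival time) in consistent units.
1 second = 0.0166667 min, so λ = 0.0166667/19.35 = 0.0008613 per second

Final: 0.0008613 /sec


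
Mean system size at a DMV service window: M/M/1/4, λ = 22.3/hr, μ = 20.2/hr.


ρ = 22.3/20.2 = 1.1040
L = ρ[1 − (K+1)ρ^K + Kρ^(K+1)] / [(1−ρ)(1−ρ^(K+1))]
Numerator: 1.1040·(1 − 5·1.485299 + 4·1.639712) = 0.146109
Denominator: (-0.1040)·(-0.639712) = 0.066505
L = 0.146109/0.066505 = 2.1970

Final: 2.1970


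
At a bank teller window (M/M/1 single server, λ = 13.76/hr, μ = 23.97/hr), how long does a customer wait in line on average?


ρ = 13.76/23.97 = 0.5741
Wq = ρ/(μ−λ) = 0.5741/(23.97 − 13.76) = 0.5741/10.21 = 0.05622 hr

Final: 0.05622 hr


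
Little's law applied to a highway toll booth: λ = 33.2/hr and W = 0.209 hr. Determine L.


L = λW = 33.2·0.209 = 6.9388

Final: 6.9388


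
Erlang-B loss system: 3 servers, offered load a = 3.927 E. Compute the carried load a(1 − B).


B(3,3.927) = 0.444032 (Erlang-B)
Carried load = a(1 − B) = 3.927·(1 − 0.444032) = 3.927·0.555968 = 2.1833 E

Final: 2.1833 Erlangs


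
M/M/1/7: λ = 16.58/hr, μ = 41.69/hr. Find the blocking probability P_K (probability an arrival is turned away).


ρ = λ/μ = 16.58/41.69 = 0.3977
P_K = (1−ρ)ρ^K/(1−ρ^(K+1)) = (0.6023·0.001574)/(1 − 0.0006258)
= 0.0009477/0.999374 = 0.0009483

Final: 0.0009483


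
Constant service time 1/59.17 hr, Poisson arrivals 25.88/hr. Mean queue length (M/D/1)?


ρ = 25.88/59.17 = 0.4374
M/D/1: Lq = ρ²/(2(1−ρ)) = 0.1913/(2·0.5626) = 0.17001

Final: 0.17001


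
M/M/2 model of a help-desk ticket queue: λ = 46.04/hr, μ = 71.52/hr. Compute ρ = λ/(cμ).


ρ = λ/(cμ) = 46.04/(2·71.52) = 46.04/143.04 = 0.3219

Final: 0.3219


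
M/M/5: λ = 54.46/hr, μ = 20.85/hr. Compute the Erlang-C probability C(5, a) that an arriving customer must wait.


a = λ/μ = 2.6120; ρ = a/5 = 0.5224
P₀ = 0.071154 (from M/M/c formula)
C(c,a) = [a^c/(c!(1−ρ))]·P₀ = [121.57881/(120·0.4776)]·0.071154
= 2.12134·0.071154 = 0.150942

Final: 0.150942


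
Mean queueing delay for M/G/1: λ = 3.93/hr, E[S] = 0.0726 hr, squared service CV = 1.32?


ρ = λ·E[S] = 3.93·0.0726 = 0.2853
E[S²] = E[S]²(1+C_s²) = 0.0726²·(1+1.32) = 0.012228
Wq = λ·E[S²]/(2(1−ρ)) = 3.93·0.012228/(2·0.7147) = 0.03362 hr

Final: 0.03362 hr


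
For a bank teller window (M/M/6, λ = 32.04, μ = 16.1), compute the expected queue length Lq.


a = λ/μ = 1.9901; ρ = a/6 = 0.3317
P₀ = 0.136491
Lq = P₀·a^c·ρ / (c!·(1−ρ)²) = 0.136491·62.11547·0.3317/(720·0.44666)
= 0.008744

Final: 0.008744


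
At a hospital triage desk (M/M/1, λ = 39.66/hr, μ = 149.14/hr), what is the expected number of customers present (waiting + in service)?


ρ = λ/μ = 39.66/149.14 = 0.2659
L = ρ/(1−ρ) = 0.2659/(1 − 0.2659) = 0.2659/0.7341 = 0.3623

Final: 0.3623


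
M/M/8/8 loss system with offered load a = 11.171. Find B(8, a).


B(c,a) = (a^c/c!) / Σ_{k=0}^{c} a^k/k!
a^8/8! = 6014.726598
Σ terms (k=0..8): 1.00000 + 11.17100 + 62.39562 + 232.34049 + 648.86891 + 1449.70292 + 2699.10522 + 4307.38634 + 6014.72660 = 15426.697092
B = 6014.726598/15426.697092 = 0.389891

Final: 0.389891


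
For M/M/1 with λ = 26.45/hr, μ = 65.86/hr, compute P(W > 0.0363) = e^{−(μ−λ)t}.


W ~ Exponential(μ−λ) for M/M/1.
μ − λ = 65.86 − 26.45 = 39.4100
P(W > t) = e^{−(μ−λ)t} = e^{−1.4306} = 0.239169

Final: 0.239169


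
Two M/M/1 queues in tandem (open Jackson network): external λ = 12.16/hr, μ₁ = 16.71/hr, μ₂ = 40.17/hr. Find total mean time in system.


Each node sees arrival rate λ = 12.16/hr (tandem ⇒ throughput preserved).
W₁ = 1/(μ₁−λ) = 1/(16.71−12.16) = 0.21978 hr
W₂ = 1/(μ₂−λ) = 1/(40.17−12.16) = 0.03570 hr
W_total = W₁ + W₂ = 0.21978 + 0.03570 = 0.25548 hr

Final: 0.25548 hr


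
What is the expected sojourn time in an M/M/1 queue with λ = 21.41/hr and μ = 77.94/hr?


W = 1/(μ−λ) = 1/(77.94 − 21.41) = 1/56.53 = 0.01769 hr

Final: 0.01769 hr


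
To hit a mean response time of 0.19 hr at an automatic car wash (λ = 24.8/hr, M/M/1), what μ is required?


W = 1/(μ−λ) ⇒ μ − λ = 1/W = 1/0.19 = 5.2632
μ = λ + 1/W = 24.8 + 5.2632 = 30.0632 per hr

Final: 30.0632 /hr


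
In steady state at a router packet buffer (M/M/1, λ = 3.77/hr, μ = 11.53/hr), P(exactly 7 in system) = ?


ρ = 3.77/11.53 = 0.3270
P_n = (1−ρ)·ρ^n = (1 − 0.3270)·0.3270^7 = 0.6730·0.0003996 = 0.0002689

Final: 0.0002689


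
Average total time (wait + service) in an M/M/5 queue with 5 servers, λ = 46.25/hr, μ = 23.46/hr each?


a = 1.9714; ρ = 0.3943; P₀ = 0.138296
Lq = P₀·a^c·ρ/(c!(1−ρ)²) = 0.03688
Wq = Lq/λ = 0.03688/46.25 = 0.0007975 hr
W = Wq + 1/μ = 0.0007975 + 0.04263 = 0.04342 hr

Final: 0.04342 hr


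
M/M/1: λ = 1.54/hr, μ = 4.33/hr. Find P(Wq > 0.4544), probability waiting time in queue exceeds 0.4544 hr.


ρ = 1.54/4.33 = 0.3557
P(Wq > t) = ρ·e^{−(μ−λ)t} = 0.3557·e^{−1.2678}
= 0.3557·0.281457 = 0.100102

Final: 0.100102


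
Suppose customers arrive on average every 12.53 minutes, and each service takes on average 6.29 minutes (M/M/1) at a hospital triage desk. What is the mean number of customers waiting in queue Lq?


λ = 60/12.53 = 4.7885 /hr
μ = 60/6.29 = 9.5390 /hr
ρ = λ/μ = 4.7885/9.5390 = 0.5020
Lq = ρ²/(1−ρ) = 0.2520/0.4980 = 0.5060

Final: 0.5060


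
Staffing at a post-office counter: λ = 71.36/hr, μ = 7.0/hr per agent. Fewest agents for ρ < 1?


Stability requires cμ > λ ⇔ c > λ/μ.
λ/μ = 71.36/7.0 = 10.1943
Minimum integer c = ⌊10.1943⌋ + 1 = 11
Check: 11·7.0 = 77.00 > 71.36, while 10·7.0 = 70.00 ≤ 71.36

Final: 11 servers


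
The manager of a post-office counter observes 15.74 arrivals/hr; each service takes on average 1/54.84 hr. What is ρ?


ρ = λ/μ = 15.74/54.84 = 0.2870

Final: 0.2870


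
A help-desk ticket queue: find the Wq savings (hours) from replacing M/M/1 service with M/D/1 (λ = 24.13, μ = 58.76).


ρ = 24.13/58.76 = 0.4107
Wq(M/M/1) = ρ/(μ−λ) = 0.4107/34.63 = 0.01186 hr
Wq(M/D/1) = ρ/(2(μ−λ)) = 0.005929 hr
Savings = 0.01186 − 0.005929 = 0.005929 hr

Final: 0.005929 hr


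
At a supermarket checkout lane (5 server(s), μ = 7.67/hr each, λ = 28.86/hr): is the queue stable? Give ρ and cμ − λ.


Total capacity cμ = 5·7.67 = 38.35/hr
ρ = λ/(cμ) = 28.86/38.35 = 0.7525
Stable ⇔ ρ < 1: YES
Spare capacity = cμ − λ = 38.35 − 28.86 = 9.49/hr

Final: ρ = 0.7525; stable; margin = 9.49/hr


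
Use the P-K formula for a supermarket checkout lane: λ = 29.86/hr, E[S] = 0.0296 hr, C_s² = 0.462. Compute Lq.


ρ = λ·E[S] = 29.86·0.0296 = 0.8839
Lq = ρ²(1+C_s²)/(2(1−ρ)) = 0.7812·(1+0.462)/(2·0.1161)
= 0.7812·1.4620/0.2323 = 4.91681

Final: 4.91681


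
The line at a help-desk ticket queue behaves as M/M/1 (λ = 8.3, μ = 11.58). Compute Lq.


ρ = 8.3/11.58 = 0.7168
Lq = ρ²/(1−ρ) = 0.5137/0.2832 = 1.8137

Final: 1.8137


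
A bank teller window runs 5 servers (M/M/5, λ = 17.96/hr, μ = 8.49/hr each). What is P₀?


a = λ/μ = 17.96/8.49 = 2.1154; ρ = a/c = 0.4231
Σ_{k=0}^{4} a^k/k! (terms k=0..4) = 1.00000 + 2.11543 + 2.23752 + 1.57777 + 0.83442 = 7.76514
Tail: a^5/(5!(1−ρ)) = 42.36363/(120·0.5769) = 0.61193
P₀ = 1/(7.76514 + 0.61193) = 1/8.37707 = 0.119373

Final: 0.119373


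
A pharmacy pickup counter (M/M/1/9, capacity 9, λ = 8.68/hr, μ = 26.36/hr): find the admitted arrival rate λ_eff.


ρ = 0.3293; P_K = (1−ρ)ρ^9/(1−ρ^10) = 0.00003053
λ_eff = λ(1 − P_K) = 8.68·(1 − 0.00003053) = 8.68·0.999969 = 8.6797 /hr

Final: 8.6797 /hr


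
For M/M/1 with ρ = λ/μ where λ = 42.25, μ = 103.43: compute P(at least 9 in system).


ρ = 42.25/103.43 = 0.4085
P(N ≥ n) = ρ^n = 0.4085^9 = 0.0003167

Final: 0.0003167


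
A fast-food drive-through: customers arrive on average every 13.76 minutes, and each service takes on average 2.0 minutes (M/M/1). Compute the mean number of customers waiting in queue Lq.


λ = 60/13.76 = 4.3605 /hr
μ = 60/2.0 = 30.0000 /hr
ρ = λ/μ = 4.3605/30.0000 = 0.1453
Lq = ρ²/(1−ρ) = 0.02113/0.8547 = 0.02472

Final: 0.02472


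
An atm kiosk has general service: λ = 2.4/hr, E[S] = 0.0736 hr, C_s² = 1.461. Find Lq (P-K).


ρ = λ·E[S] = 2.4·0.0736 = 0.1766
Lq = ρ²(1+C_s²)/(2(1−ρ)) = 0.03120·(1+1.461)/(2·0.8234)
= 0.03120·2.4610/1.6467 = 0.04663

Final: 0.04663


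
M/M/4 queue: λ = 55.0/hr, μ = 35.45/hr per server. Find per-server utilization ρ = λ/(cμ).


ρ = λ/(cμ) = 55.0/(4·35.45) = 55.0/141.80 = 0.3879

Final: 0.3879


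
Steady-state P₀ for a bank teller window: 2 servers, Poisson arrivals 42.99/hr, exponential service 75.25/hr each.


a = λ/μ = 42.99/75.25 = 0.5713; ρ = a/c = 0.2856
Σ_{k=0}^{1} a^k/k! (terms k=0..1) = 1.00000 + 0.57130 = 1.57130
Tail: a^2/(2!(1−ρ)) = 0.32638/(2·0.7144) = 0.22844
P₀ = 1/(1.57130 + 0.22844) = 1/1.79974 = 0.555636

Final: 0.555636


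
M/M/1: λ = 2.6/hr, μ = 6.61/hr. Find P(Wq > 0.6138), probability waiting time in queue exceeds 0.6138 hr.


ρ = 2.6/6.61 = 0.3933
P(Wq > t) = ρ·e^{−(μ−λ)t} = 0.3933·e^{−2.4613}
= 0.3933·0.085321 = 0.033560

Final: 0.033560


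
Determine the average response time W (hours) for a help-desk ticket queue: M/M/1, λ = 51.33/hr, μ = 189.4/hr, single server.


W = 1/(μ−λ) = 1/(189.4 − 51.33) = 1/138.07 = 0.007243 hr

Final: 0.007243 hr


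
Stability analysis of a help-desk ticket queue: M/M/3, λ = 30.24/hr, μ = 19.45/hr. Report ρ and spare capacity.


Total capacity cμ = 3·19.45 = 58.35/hr
ρ = λ/(cμ) = 30.24/58.35 = 0.5183
Stable ⇔ ρ < 1: YES
Spare capacity = cμ − λ = 58.35 − 30.24 = 28.11/hr

Final: ρ = 0.5183; stable; margin = 28.11/hr


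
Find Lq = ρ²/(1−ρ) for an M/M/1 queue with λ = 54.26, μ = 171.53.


ρ = 54.26/171.53 = 0.3163
Lq = ρ²/(1−ρ) = 0.1001/0.6837 = 0.1464

Final: 0.1464


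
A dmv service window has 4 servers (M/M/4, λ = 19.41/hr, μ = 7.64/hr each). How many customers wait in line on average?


a = λ/μ = 2.5406; ρ = a/4 = 0.6351
P₀ = 0.070133
Lq = P₀·a^c·ρ / (c!·(1−ρ)²) = 0.070133·41.66091·0.6351/(24·0.13312)
= 0.58086

Final: 0.58086


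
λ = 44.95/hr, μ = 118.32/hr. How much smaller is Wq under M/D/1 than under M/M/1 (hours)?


ρ = 44.95/118.32 = 0.3799
Wq(M/M/1) = ρ/(μ−λ) = 0.3799/73.37 = 0.005178 hr
Wq(M/D/1) = ρ/(2(μ−λ)) = 0.002589 hr
Savings = 0.005178 − 0.002589 = 0.002589 hr

Final: 0.002589 hr


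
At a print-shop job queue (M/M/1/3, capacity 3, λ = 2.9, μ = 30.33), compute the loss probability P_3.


ρ = λ/μ = 2.9/30.33 = 0.09561
P_K = (1−ρ)ρ^K/(1−ρ^(K+1)) = (0.9044·0.0008741)/(1 − 0.00008358)
= 0.0007906/0.999916 = 0.0007906

Final: 0.0007906


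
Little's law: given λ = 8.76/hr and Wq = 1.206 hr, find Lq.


Lq = λWq = 8.76·1.206 = 10.5646

Final: 10.5646


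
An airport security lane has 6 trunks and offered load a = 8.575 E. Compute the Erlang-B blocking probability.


B(c,a) = (a^c/c!) / Σ_{k=0}^{c} a^k/k!
a^6/6! = 552.169324
Σ terms (k=0..6): 1.00000 + 8.57500 + 36.76531 + 105.08752 + 225.28137 + 386.35754 + 552.16932 = 1315.236067
B = 552.169324/1315.236067 = 0.419825

Final: 0.419825


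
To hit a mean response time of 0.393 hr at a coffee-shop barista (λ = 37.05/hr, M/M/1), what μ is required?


W = 1/(μ−λ) ⇒ μ − λ = 1/W = 1/0.393 = 2.5445
μ = λ + 1/W = 37.05 + 2.5445 = 39.5945 per hr

Final: 39.5945 /hr


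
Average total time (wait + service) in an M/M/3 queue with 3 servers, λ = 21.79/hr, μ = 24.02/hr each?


a = 0.9072; ρ = 0.3024; P₀ = 0.400483
Lq = P₀·a^c·ρ/(c!(1−ρ)²) = 0.03096
Wq = Lq/λ = 0.03096/21.79 = 0.001421 hr
W = Wq + 1/μ = 0.001421 + 0.04163 = 0.04305 hr

Final: 0.04305 hr


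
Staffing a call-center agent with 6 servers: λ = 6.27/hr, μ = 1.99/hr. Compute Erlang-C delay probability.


a = λ/μ = 3.1508; ρ = a/6 = 0.5251
P₀ = 0.041871 (from M/M/c formula)
C(c,a) = [a^c/(c!(1−ρ))]·P₀ = [978.33319/(720·0.4749)]·0.041871
= 2.86138·0.041871 = 0.119810

Final: 0.119810


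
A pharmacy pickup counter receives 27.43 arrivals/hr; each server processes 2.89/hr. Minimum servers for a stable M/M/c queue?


Stability requires cμ > λ ⇔ c > λ/μ.
λ/μ = 27.43/2.89 = 9.4913
Minimum integer c = ⌊9.4913⌋ + 1 = 10
Check: 10·2.89 = 28.90 > 27.43, while 9·2.89 = 26.01 ≤ 27.43

Final: 10 servers


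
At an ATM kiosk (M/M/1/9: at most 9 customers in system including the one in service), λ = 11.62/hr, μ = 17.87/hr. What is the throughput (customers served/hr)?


ρ = 0.6503; P_K = (1−ρ)ρ^9/(1−ρ^10) = 0.007369
λ_eff = λ(1 − P_K) = 11.62·(1 − 0.007369) = 11.62·0.992631 = 11.5344 /hr

Final: 11.5344 /hr


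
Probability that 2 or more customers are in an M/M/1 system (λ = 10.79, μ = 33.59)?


ρ = 10.79/33.59 = 0.3212
P(N ≥ n) = ρ^n = 0.3212^2 = 0.103186

Final: 0.103186


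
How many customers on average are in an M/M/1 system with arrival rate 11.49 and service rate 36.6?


ρ = λ/μ = 11.49/36.6 = 0.3139
L = ρ/(1−ρ) = 0.3139/(1 − 0.3139) = 0.3139/0.6861 = 0.4576

Final: 0.4576


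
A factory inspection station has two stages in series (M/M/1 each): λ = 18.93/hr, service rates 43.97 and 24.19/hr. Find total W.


Each node sees arrival rate λ = 18.93/hr (tandem ⇒ throughput preserved).
W₁ = 1/(μ₁−λ) = 1/(43.97−18.93) = 0.03994 hr
W₂ = 1/(μ₂−λ) = 1/(24.19−18.93) = 0.19011 hr
W_total = W₁ + W₂ = 0.03994 + 0.19011 = 0.23005 hr

Final: 0.23005 hr


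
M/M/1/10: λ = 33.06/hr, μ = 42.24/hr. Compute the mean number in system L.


ρ = 33.06/42.24 = 0.7827
L = ρ[1 − (K+1)ρ^K + Kρ^(K+1)] / [(1−ρ)(1−ρ^(K+1))]
Numerator: 0.7827·(1 − 11·0.086256 + 10·0.067510) = 0.568441
Denominator: (0.2173)·(0.932490) = 0.202658
L = 0.568441/0.202658 = 2.8049

Final: 2.8049


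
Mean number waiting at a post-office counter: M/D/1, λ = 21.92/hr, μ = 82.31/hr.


ρ = 21.92/82.31 = 0.2663
M/D/1: Lq = ρ²/(2(1−ρ)) = 0.07092/(2·0.7337) = 0.04833

Final: 0.04833


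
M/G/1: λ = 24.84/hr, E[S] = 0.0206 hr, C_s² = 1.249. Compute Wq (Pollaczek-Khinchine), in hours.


ρ = λ·E[S] = 24.84·0.0206 = 0.5117
E[S²] = E[S]²(1+C_s²) = 0.0206²·(1+1.249) = 0.0009544
Wq = λ·E[S²]/(2(1−ρ)) = 24.84·0.0009544/(2·0.4883) = 0.02428 hr

Final: 0.02428 hr


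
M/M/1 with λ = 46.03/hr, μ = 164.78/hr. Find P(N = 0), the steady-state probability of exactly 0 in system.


ρ = 46.03/164.78 = 0.2793
P_n = (1−ρ)·ρ^n = (1 − 0.2793)·0.2793^0 = 0.7207·1.000000 = 0.720658

Final: 0.720658


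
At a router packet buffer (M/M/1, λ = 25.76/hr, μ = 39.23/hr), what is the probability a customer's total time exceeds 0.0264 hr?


W ~ Exponential(μ−λ) for M/M/1.
μ − λ = 39.23 − 25.76 = 13.4700
P(W > t) = e^{−(μ−λ)t} = e^{−0.3556} = 0.700747

Final: 0.700747


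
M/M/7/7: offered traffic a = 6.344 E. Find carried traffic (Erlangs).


B(7,6.344) = 0.207349 (Erlang-B)
Carried load = a(1 − B) = 6.344·(1 − 0.207349) = 6.344·0.792651 = 5.0286 E

Final: 5.0286 Erlangs


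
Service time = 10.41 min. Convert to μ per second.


μ = 1/(service time) in consistent units.
1 second = 0.0166667 min, so μ = 0.0166667/10.41 = 0.001601 per second

Final: 0.001601 /sec


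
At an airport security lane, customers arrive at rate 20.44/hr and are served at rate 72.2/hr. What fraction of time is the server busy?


ρ = λ/μ = 20.44/72.2 = 0.2831

Final: 0.2831


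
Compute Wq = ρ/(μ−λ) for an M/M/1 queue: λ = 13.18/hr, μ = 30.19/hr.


ρ = 13.18/30.19 = 0.4366
Wq = ρ/(μ−λ) = 0.4366/(30.19 − 13.18) = 0.4366/17.01 = 0.02567 hr

Final: 0.02567 hr


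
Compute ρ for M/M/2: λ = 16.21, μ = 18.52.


ρ = λ/(cμ) = 16.21/(2·18.52) = 16.21/37.04 = 0.4376

Final: 0.4376


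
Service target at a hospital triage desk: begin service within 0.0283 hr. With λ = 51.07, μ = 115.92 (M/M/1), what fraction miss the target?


ρ = 51.07/115.92 = 0.4406
P(Wq > t) = ρ·e^{−(μ−λ)t} = 0.4406·e^{−1.8353}
= 0.4406·0.159573 = 0.070302

Final: 0.070302


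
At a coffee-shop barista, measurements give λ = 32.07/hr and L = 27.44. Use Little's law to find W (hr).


W = L/λ = 27.44/32.07 = 0.8556 hr

Final: 0.8556 hr
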